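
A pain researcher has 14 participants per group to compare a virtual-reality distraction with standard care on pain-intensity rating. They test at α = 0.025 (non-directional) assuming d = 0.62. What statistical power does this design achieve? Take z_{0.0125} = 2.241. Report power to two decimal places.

power ≈ 0.27

For two equal groups, power = Φ(d·√(n/2) − z_{α/2}).
d·√(n/2) = 0.62 × √(14/2) = 0.62 × 2.646 = 1.640.
z_β = 1.640 − 2.241 = -0.601.
Power = Φ(-0.601) = 0.274.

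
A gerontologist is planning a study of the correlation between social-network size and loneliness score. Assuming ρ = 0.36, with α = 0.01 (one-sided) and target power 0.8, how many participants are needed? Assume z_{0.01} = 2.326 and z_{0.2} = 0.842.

Fisher's z: C = ½·ln((1+r)/(1−r)) = ½·ln(2.1250) = 0.3769.
n = ((z_{α} + z_β)/C)² + 3.
(2.326 + 0.842) / 0.3769 = 3.168 / 0.3769 = 8.405.
n = 8.405² + 3 = 70.65 + 3 = 73.7.
Round up.

n = 74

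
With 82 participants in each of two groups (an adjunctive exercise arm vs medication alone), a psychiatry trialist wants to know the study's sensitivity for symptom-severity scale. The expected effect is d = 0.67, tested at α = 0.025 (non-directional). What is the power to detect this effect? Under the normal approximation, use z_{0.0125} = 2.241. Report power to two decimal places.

For two equal groups, power = Φ(d·√(n/2) − z_{α/2}).
d·√(n/2) = 0.67 × √(82/2) = 0.67 × 6.403 = 4.290.
z_β = 4.290 − 2.241 = 2.049.
Power = Φ(2.049) = 0.980.

power ≈ 0.98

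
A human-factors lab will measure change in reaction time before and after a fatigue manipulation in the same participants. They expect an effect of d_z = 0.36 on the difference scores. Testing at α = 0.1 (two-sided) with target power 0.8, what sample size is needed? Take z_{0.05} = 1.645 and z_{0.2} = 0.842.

For a paired (one-sample on differences) test: n = ((z_{α/2} + z_β) / d)².
z_{α/2} + z_β = 1.645 + 0.842 = 2.487.
n = (2.487 / 0.36)² = 6.908² = 47.73.
Round up.

n = 48 pairs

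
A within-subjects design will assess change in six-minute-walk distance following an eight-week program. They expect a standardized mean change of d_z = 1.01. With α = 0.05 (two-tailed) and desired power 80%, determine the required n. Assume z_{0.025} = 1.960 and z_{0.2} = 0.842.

For a paired (one-sample on differences) test: n = ((z_{α/2} + z_β) / d)².
z_{α/2} + z_β = 1.960 + 0.842 = 2.802.
n = (2.802 / 1.01)² = 2.774² = 7.70.
Round up.

n = 8 pairs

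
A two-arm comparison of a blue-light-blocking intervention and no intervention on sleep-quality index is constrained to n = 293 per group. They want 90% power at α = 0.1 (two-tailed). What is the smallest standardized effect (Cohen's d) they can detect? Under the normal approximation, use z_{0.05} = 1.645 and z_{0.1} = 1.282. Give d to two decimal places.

For two independent groups of n = 293 each: d_min = (z_{α/2} + z_β)·√(2/n).
z-sum = 1.645 + 1.282 = 2.927.
d_min = 2.927 × √(2/293) = 2.927 × 0.0826 = 0.242.

d_min ≈ 0.24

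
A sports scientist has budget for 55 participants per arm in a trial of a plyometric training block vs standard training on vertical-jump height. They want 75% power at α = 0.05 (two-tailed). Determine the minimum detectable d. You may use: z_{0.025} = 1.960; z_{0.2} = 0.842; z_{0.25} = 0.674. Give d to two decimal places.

d_min ≈ 0.50

For two independent groups of n = 55 each: d_min = (z_{α/2} + z_β)·√(2/n).
z-sum = 1.960 + 0.674 = 2.634.
d_min = 2.634 × √(2/55) = 2.634 × 0.1907 = 0.502.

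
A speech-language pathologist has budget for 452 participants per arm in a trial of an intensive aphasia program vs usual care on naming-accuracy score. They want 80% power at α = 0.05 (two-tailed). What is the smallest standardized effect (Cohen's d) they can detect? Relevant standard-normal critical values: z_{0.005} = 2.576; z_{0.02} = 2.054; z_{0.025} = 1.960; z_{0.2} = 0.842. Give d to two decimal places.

For two independent groups of n = 452 each: d_min = (z_{α/2} + z_β)·√(2/n).
z-sum = 1.960 + 0.842 = 2.802.
d_min = 2.802 × √(2/452) = 2.802 × 0.0665 = 0.186.

d_min ≈ 0.19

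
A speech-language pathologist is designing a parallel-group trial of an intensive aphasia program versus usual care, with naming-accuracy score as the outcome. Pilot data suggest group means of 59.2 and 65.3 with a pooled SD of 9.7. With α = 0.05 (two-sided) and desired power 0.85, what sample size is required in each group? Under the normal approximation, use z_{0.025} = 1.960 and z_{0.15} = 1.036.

Cohen's d = |M₁ − M₂| / SD_pooled = |59.2 − 65.3| / 9.7 = 6.1 / 9.7 = 0.629.
For two independent groups with equal n: n = 2·((z_{α/2} + z_β) / d)².
z_{α/2} + z_β = 1.960 + 1.036 = 2.996.
n = 2 × (2.996 / 0.629)² = 2 × 4.763² = 2 × 22.69 = 45.4.
Round up to the next whole participant.

n = 46 per group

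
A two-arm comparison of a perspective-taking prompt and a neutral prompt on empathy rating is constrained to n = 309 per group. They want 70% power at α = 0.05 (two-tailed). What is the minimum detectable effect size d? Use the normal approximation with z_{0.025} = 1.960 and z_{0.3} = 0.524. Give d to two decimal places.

d_min ≈ 0.20

For two independent groups of n = 309 each: d_min = (z_{α/2} + z_β)·√(2/n).
z-sum = 1.960 + 0.524 = 2.484.
d_min = 2.484 × √(2/309) = 2.484 × 0.0805 = 0.200.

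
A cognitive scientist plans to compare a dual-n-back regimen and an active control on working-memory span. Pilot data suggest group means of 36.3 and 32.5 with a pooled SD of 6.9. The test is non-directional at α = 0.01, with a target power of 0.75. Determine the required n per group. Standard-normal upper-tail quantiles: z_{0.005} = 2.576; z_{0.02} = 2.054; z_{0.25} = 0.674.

n = 70 per group

Cohen's d = |M₁ − M₂| / SD_pooled = |36.3 − 32.5| / 6.9 = 3.8 / 6.9 = 0.551.
For two independent groups with equal n: n = 2·((z_{α/2} + z_β) / d)².
z_{α/2} + z_β = 2.576 + 0.674 = 3.250.
n = 2 × (3.250 / 0.551)² = 2 × 5.898² = 2 × 34.79 = 69.6.
Round up to the next whole participant.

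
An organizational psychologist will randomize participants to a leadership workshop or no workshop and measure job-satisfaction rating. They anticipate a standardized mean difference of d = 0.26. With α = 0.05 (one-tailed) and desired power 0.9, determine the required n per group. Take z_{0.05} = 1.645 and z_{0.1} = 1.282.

For two independent groups with equal n: n = 2·((z_{α} + z_β) / d)².
z_{α} + z_β = 1.645 + 1.282 = 2.927.
n = 2 × (2.927 / 0.26)² = 2 × 11.258² = 2 × 126.74 = 253.5.
Round up to the next whole participant.

n = 254 per group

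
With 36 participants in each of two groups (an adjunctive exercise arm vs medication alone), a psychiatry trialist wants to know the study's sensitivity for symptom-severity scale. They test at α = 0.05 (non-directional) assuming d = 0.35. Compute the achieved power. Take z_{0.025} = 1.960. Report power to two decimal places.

power ≈ 0.32

For two equal groups, power = Φ(d·√(n/2) − z_{α/2}).
d·√(n/2) = 0.35 × √(36/2) = 0.35 × 4.243 = 1.485.
z_β = 1.485 − 1.960 = -0.475.
Power = Φ(-0.475) = 0.317.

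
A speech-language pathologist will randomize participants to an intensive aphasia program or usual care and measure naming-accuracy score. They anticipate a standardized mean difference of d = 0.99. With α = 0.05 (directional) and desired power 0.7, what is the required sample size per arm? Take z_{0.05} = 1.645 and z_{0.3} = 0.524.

For two independent groups with equal n: n = 2·((z_{α} + z_β) / d)².
z_{α} + z_β = 1.645 + 0.524 = 2.169.
n = 2 × (2.169 / 0.99)² = 2 × 2.191² = 2 × 4.80 = 9.6.
Round up to the next whole participant.

n = 10 per group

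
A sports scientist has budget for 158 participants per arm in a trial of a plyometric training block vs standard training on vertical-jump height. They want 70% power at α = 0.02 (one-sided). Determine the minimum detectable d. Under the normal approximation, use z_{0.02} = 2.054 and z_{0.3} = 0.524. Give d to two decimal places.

For two independent groups of n = 158 each: d_min = (z_{α} + z_β)·√(2/n).
z-sum = 2.054 + 0.524 = 2.578.
d_min = 2.578 × √(2/158) = 2.578 × 0.1125 = 0.290.

d_min ≈ 0.29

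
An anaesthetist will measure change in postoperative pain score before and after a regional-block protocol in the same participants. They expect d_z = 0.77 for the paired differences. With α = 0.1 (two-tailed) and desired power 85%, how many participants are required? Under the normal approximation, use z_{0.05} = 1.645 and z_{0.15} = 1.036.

n = 13 pairs

For a paired (one-sample on differences) test: n = ((z_{α/2} + z_β) / d)².
z_{α/2} + z_β = 1.645 + 1.036 = 2.681.
n = (2.681 / 0.77)² = 3.482² = 12.12.
Round up.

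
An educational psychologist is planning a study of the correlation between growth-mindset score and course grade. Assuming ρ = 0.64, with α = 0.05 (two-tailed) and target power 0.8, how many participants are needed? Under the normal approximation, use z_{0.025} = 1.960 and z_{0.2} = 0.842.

Fisher's z: C = ½·ln((1+r)/(1−r)) = ½·ln(4.5556) = 0.7582.
n = ((z_{α/2} + z_β)/C)² + 3.
(1.960 + 0.842) / 0.7582 = 2.802 / 0.7582 = 3.696.
n = 3.696² + 3 = 13.66 + 3 = 16.7.
Round up.

n = 17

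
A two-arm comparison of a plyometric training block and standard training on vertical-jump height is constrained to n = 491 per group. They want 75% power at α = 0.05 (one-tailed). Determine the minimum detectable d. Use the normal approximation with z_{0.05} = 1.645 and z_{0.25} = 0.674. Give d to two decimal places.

For two independent groups of n = 491 each: d_min = (z_{α} + z_β)·√(2/n).
z-sum = 1.645 + 0.674 = 2.319.
d_min = 2.319 × √(2/491) = 2.319 × 0.0638 = 0.148.

d_min ≈ 0.15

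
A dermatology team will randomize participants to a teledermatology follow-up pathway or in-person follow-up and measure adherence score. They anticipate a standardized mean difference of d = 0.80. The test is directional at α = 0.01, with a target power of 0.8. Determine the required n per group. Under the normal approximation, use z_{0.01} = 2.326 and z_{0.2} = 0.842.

For two independent groups with equal n: n = 2·((z_{α} + z_β) / d)².
z_{α} + z_β = 2.326 + 0.842 = 3.168.
n = 2 × (3.168 / 0.80)² = 2 × 3.960² = 2 × 15.68 = 31.4.
Round up to the next whole participant.

n = 32 per group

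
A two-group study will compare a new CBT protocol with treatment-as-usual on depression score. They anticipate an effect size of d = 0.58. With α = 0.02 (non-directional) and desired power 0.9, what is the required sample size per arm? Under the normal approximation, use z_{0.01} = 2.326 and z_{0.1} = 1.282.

n = 78 per group

For two independent groups with equal n: n = 2·((z_{α/2} + z_β) / d)².
z_{α/2} + z_β = 2.326 + 1.282 = 3.608.
n = 2 × (3.608 / 0.58)² = 2 × 6.221² = 2 × 38.70 = 77.4.
Round up to the next whole participant.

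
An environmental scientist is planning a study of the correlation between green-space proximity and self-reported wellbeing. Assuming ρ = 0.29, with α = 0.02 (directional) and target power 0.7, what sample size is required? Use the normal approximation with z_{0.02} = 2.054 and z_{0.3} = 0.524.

Fisher's z: C = ½·ln((1+r)/(1−r)) = ½·ln(1.8169) = 0.2986.
n = ((z_{α} + z_β)/C)² + 3.
(2.054 + 0.524) / 0.2986 = 2.578 / 0.2986 = 8.634.
n = 8.634² + 3 = 74.54 + 3 = 77.5.
Round up.

n = 78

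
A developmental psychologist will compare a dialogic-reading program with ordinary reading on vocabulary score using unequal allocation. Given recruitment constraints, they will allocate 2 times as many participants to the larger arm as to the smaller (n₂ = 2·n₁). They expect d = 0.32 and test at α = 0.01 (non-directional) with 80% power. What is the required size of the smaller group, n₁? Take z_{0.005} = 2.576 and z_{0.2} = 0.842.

n₁ = 172

With allocation ratio k = n₂/n₁ = 2, Var(x̄₁−x̄₂) = σ²(1/n₁ + 1/(k·n₁)) = σ²·(k+1)/(k·n₁).
So n₁ = (1 + 1/k)·((z_{α/2} + z_β)/d)² = 1.500 × (3.418/0.32)².
n₁ = 1.500 × 114.09 = 171.1.
Round up: n₁ = 172, giving n₂ = 2 × 172 = 344.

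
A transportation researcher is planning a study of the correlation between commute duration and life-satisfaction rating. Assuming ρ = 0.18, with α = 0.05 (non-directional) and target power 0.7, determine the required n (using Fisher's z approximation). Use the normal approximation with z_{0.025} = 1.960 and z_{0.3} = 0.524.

n = 190

Fisher's z: C = ½·ln((1+r)/(1−r)) = ½·ln(1.4390) = 0.1820.
n = ((z_{α/2} + z_β)/C)² + 3.
(1.960 + 0.524) / 0.1820 = 2.484 / 0.1820 = 13.648.
n = 13.648² + 3 = 186.28 + 3 = 189.3.
Round up.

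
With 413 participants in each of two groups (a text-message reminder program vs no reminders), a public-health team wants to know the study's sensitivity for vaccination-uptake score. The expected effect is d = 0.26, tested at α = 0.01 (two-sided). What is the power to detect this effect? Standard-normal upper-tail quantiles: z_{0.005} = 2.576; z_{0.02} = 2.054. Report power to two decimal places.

power ≈ 0.88

For two equal groups, power = Φ(d·√(n/2) − z_{α/2}).
d·√(n/2) = 0.26 × √(413/2) = 0.26 × 14.370 = 3.736.
z_β = 3.736 − 2.576 = 1.160.
Power = Φ(1.160) = 0.877.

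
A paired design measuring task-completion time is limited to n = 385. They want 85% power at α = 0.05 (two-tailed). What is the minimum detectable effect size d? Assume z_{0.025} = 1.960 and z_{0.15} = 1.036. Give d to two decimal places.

d_min ≈ 0.15

For a single sample (or paired design) of n = 385: d_min = (z_{α/2} + z_β)/√n.
z-sum = 1.960 + 1.036 = 2.996.
d_min = 2.996 / √385 = 2.996 / 19.621 = 0.153.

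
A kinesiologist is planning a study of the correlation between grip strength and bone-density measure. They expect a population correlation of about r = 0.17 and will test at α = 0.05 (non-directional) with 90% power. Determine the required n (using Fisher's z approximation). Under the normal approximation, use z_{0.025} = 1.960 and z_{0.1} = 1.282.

n = 360

Fisher's z: C = ½·ln((1+r)/(1−r)) = ½·ln(1.4096) = 0.1717.
n = ((z_{α/2} + z_β)/C)² + 3.
(1.960 + 1.282) / 0.1717 = 3.242 / 0.1717 = 18.882.
n = 18.882² + 3 = 356.52 + 3 = 359.5.
Round up.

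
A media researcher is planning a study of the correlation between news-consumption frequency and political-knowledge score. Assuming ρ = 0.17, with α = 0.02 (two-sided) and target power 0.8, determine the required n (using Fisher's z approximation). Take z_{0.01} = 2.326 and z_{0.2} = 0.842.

n = 344

Fisher's z: C = ½·ln((1+r)/(1−r)) = ½·ln(1.4096) = 0.1717.
n = ((z_{α/2} + z_β)/C)² + 3.
(2.326 + 0.842) / 0.1717 = 3.168 / 0.1717 = 18.451.
n = 18.451² + 3 = 340.43 + 3 = 343.4.
Round up.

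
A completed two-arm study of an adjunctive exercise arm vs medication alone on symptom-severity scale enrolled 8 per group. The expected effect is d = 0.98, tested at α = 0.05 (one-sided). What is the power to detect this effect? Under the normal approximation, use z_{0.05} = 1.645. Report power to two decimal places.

power ≈ 0.62

For two equal groups, power = Φ(d·√(n/2) − z_{α}).
d·√(n/2) = 0.98 × √(8/2) = 0.98 × 2.000 = 1.960.
z_β = 1.960 − 1.645 = 0.315.
Power = Φ(0.315) = 0.624.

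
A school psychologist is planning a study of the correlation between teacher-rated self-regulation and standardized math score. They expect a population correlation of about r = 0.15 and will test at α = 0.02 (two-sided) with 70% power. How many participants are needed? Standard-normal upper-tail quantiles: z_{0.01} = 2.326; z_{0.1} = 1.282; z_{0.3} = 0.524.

Fisher's z: C = ½·ln((1+r)/(1−r)) = ½·ln(1.3529) = 0.1511.
n = ((z_{α/2} + z_β)/C)² + 3.
(2.326 + 0.524) / 0.1511 = 2.850 / 0.1511 = 18.862.
n = 18.862² + 3 = 355.76 + 3 = 358.8.
Round up.

n = 359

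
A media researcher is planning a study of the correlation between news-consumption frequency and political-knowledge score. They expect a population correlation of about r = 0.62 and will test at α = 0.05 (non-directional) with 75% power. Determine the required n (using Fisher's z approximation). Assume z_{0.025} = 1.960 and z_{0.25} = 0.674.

Fisher's z: C = ½·ln((1+r)/(1−r)) = ½·ln(4.2632) = 0.7250.
n = ((z_{α/2} + z_β)/C)² + 3.
(1.960 + 0.674) / 0.7250 = 2.634 / 0.7250 = 3.633.
n = 3.633² + 3 = 13.20 + 3 = 16.2.
Round up.

n = 17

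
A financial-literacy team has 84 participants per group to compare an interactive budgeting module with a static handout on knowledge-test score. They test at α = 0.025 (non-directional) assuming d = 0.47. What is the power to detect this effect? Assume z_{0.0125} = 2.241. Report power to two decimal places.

For two equal groups, power = Φ(d·√(n/2) − z_{α/2}).
d·√(n/2) = 0.47 × √(84/2) = 0.47 × 6.481 = 3.046.
z_β = 3.046 − 2.241 = 0.805.
Power = Φ(0.805) = 0.790.

power ≈ 0.79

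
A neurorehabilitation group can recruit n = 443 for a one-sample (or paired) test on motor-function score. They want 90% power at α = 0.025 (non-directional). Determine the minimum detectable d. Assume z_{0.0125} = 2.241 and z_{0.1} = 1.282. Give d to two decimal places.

For a single sample (or paired design) of n = 443: d_min = (z_{α/2} + z_β)/√n.
z-sum = 2.241 + 1.282 = 3.523.
d_min = 3.523 / √443 = 3.523 / 21.048 = 0.167.

d_min ≈ 0.17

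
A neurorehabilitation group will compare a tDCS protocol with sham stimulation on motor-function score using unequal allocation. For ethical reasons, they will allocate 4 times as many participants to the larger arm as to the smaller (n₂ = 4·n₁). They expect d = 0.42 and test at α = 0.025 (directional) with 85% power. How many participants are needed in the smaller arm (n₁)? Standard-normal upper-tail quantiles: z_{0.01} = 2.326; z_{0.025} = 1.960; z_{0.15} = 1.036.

n₁ = 64

With allocation ratio k = n₂/n₁ = 4, Var(x̄₁−x̄₂) = σ²(1/n₁ + 1/(k·n₁)) = σ²·(k+1)/(k·n₁).
So n₁ = (1 + 1/k)·((z_{α} + z_β)/d)² = 1.250 × (2.996/0.42)².
n₁ = 1.250 × 50.88 = 63.6.
Round up: n₁ = 64, giving n₂ = 4 × 64 = 256.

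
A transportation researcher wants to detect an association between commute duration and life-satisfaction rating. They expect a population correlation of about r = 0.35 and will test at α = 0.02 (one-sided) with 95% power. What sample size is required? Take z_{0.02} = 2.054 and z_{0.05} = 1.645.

Fisher's z: C = ½·ln((1+r)/(1−r)) = ½·ln(2.0769) = 0.3654.
n = ((z_{α} + z_β)/C)² + 3.
(2.054 + 1.645) / 0.3654 = 3.699 / 0.3654 = 10.123.
n = 10.123² + 3 = 102.48 + 3 = 105.5.
Round up.

n = 106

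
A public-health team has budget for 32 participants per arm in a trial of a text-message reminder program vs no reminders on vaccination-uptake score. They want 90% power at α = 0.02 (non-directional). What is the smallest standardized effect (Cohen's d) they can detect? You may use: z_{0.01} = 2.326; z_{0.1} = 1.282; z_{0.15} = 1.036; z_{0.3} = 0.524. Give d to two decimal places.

For two independent groups of n = 32 each: d_min = (z_{α/2} + z_β)·√(2/n).
z-sum = 2.326 + 1.282 = 3.608.
d_min = 3.608 × √(2/32) = 3.608 × 0.2500 = 0.902.

d_min ≈ 0.90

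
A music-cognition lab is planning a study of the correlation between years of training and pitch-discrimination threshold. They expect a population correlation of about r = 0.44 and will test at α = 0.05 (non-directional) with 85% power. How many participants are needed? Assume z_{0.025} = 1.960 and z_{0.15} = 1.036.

Fisher's z: C = ½·ln((1+r)/(1−r)) = ½·ln(2.5714) = 0.4722.
n = ((z_{α/2} + z_β)/C)² + 3.
(1.960 + 1.036) / 0.4722 = 2.996 / 0.4722 = 6.345.
n = 6.345² + 3 = 40.26 + 3 = 43.3.
Round up.

n = 44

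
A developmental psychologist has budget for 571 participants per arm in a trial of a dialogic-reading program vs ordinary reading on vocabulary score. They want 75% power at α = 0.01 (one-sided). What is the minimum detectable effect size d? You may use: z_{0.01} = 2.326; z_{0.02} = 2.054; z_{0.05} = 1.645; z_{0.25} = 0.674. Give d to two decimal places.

d_min ≈ 0.18

For two independent groups of n = 571 each: d_min = (z_{α} + z_β)·√(2/n).
z-sum = 2.326 + 0.674 = 3.000.
d_min = 3.000 × √(2/571) = 3.000 × 0.0592 = 0.178.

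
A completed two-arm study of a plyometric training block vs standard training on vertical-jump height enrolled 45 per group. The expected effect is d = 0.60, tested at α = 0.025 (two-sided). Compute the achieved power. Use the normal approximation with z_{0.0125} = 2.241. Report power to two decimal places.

For two equal groups, power = Φ(d·√(n/2) − z_{α/2}).
d·√(n/2) = 0.60 × √(45/2) = 0.60 × 4.743 = 2.846.
z_β = 2.846 − 2.241 = 0.605.
Power = Φ(0.605) = 0.727.

power ≈ 0.73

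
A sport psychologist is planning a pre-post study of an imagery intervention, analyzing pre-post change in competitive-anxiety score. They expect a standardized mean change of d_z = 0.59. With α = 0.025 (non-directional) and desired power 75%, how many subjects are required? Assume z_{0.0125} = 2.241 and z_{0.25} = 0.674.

For a paired (one-sample on differences) test: n = ((z_{α/2} + z_β) / d)².
z_{α/2} + z_β = 2.241 + 0.674 = 2.915.
n = (2.915 / 0.59)² = 4.941² = 24.41.
Round up.

n = 25 pairs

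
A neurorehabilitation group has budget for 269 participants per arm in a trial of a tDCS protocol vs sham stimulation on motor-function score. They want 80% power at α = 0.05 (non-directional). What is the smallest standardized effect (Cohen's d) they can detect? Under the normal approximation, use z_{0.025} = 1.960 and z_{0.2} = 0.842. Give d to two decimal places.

For two independent groups of n = 269 each: d_min = (z_{α/2} + z_β)·√(2/n).
z-sum = 1.960 + 0.842 = 2.802.
d_min = 2.802 × √(2/269) = 2.802 × 0.0862 = 0.242.

d_min ≈ 0.24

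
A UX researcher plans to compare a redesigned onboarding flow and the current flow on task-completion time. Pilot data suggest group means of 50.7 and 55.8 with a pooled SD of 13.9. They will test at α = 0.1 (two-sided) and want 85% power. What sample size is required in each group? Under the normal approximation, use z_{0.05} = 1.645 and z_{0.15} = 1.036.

Cohen's d = |M₁ − M₂| / SD_pooled = |50.7 − 55.8| / 13.9 = 5.1 / 13.9 = 0.367.
For two independent groups with equal n: n = 2·((z_{α/2} + z_β) / d)².
z_{α/2} + z_β = 1.645 + 1.036 = 2.681.
n = 2 × (2.681 / 0.367)² = 2 × 7.305² = 2 × 53.37 = 106.7.
Round up to the next whole participant.

n = 107 per group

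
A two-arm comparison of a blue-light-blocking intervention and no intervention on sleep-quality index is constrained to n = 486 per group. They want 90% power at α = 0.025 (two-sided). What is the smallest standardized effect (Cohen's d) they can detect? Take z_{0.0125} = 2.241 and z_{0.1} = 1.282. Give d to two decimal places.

For two independent groups of n = 486 each: d_min = (z_{α/2} + z_β)·√(2/n).
z-sum = 2.241 + 1.282 = 3.523.
d_min = 3.523 × √(2/486) = 3.523 × 0.0642 = 0.226.

d_min ≈ 0.23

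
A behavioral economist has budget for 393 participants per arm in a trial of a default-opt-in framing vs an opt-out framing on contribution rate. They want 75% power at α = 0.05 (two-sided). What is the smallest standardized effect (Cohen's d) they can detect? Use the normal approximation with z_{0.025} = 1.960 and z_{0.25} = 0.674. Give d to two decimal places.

d_min ≈ 0.19

For two independent groups of n = 393 each: d_min = (z_{α/2} + z_β)·√(2/n).
z-sum = 1.960 + 0.674 = 2.634.
d_min = 2.634 × √(2/393) = 2.634 × 0.0713 = 0.188.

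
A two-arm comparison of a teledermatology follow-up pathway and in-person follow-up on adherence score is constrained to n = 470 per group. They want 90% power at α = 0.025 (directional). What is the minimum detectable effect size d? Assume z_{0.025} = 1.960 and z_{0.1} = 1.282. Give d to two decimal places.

d_min ≈ 0.21

For two independent groups of n = 470 each: d_min = (z_{α} + z_β)·√(2/n).
z-sum = 1.960 + 1.282 = 3.242.
d_min = 3.242 × √(2/470) = 3.242 × 0.0652 = 0.211.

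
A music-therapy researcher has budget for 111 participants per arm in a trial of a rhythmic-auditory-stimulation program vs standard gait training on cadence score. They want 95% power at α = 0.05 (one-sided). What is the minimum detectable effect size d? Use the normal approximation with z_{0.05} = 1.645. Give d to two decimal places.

For two independent groups of n = 111 each: d_min = (z_{α} + z_β)·√(2/n).
z-sum = 1.645 + 1.645 = 3.290.
d_min = 3.290 × √(2/111) = 3.290 × 0.1342 = 0.442.

d_min ≈ 0.44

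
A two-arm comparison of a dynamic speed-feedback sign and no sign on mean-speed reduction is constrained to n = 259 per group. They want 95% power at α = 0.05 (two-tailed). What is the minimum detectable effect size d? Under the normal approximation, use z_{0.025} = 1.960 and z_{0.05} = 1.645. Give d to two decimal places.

d_min ≈ 0.32

For two independent groups of n = 259 each: d_min = (z_{α/2} + z_β)·√(2/n).
z-sum = 1.960 + 1.645 = 3.605.
d_min = 3.605 × √(2/259) = 3.605 × 0.0879 = 0.317.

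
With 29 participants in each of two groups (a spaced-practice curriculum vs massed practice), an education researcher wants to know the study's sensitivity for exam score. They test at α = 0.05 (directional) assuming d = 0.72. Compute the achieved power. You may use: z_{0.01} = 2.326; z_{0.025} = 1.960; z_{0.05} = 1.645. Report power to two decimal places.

power ≈ 0.86

For two equal groups, power = Φ(d·√(n/2) − z_{α}).
d·√(n/2) = 0.72 × √(29/2) = 0.72 × 3.808 = 2.742.
z_β = 2.742 − 1.645 = 1.097.
Power = Φ(1.097) = 0.864.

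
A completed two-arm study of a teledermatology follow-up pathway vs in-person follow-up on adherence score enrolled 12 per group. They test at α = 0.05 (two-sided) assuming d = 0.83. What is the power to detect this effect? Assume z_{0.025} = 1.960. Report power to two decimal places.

power ≈ 0.53

For two equal groups, power = Φ(d·√(n/2) − z_{α/2}).
d·√(n/2) = 0.83 × √(12/2) = 0.83 × 2.449 = 2.033.
z_β = 2.033 − 1.960 = 0.073.
Power = Φ(0.073) = 0.529.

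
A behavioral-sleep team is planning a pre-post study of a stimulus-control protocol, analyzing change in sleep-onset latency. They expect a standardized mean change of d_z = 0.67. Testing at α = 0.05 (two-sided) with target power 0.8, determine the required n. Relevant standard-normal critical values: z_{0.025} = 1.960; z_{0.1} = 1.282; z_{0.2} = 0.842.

For a paired (one-sample on differences) test: n = ((z_{α/2} + z_β) / d)².
z_{α/2} + z_β = 1.960 + 0.842 = 2.802.
n = (2.802 / 0.67)² = 4.182² = 17.49.
Round up.

n = 18 pairs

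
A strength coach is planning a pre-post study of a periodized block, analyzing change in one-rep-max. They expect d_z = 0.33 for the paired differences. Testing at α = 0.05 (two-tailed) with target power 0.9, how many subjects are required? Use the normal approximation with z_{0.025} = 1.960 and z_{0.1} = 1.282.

For a paired (one-sample on differences) test: n = ((z_{α/2} + z_β) / d)².
z_{α/2} + z_β = 1.960 + 1.282 = 3.242.
n = (3.242 / 0.33)² = 9.824² = 96.52.
Round up.

n = 97 pairs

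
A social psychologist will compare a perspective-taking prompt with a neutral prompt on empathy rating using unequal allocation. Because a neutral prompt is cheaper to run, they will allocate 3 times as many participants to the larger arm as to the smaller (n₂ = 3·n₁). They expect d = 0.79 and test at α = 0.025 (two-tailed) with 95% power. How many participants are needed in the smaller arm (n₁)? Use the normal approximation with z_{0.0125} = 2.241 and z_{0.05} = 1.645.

n₁ = 33

With allocation ratio k = n₂/n₁ = 3, Var(x̄₁−x̄₂) = σ²(1/n₁ + 1/(k·n₁)) = σ²·(k+1)/(k·n₁).
So n₁ = (1 + 1/k)·((z_{α/2} + z_β)/d)² = 1.333 × (3.886/0.79)².
n₁ = 1.333 × 24.20 = 32.3.
Round up: n₁ = 33, giving n₂ = 3 × 33 = 99.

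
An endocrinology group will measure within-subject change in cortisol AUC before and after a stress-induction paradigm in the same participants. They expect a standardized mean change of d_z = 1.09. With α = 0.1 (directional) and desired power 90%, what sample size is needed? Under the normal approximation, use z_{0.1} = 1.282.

For a paired (one-sample on differences) test: n = ((z_{α} + z_β) / d)².
z_{α} + z_β = 1.282 + 1.282 = 2.564.
n = (2.564 / 1.09)² = 2.352² = 5.53.
Round up.

n = 6 pairs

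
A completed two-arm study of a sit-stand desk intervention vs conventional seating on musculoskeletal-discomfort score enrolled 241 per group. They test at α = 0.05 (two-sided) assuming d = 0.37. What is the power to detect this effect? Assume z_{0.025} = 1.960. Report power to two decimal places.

For two equal groups, power = Φ(d·√(n/2) − z_{α/2}).
d·√(n/2) = 0.37 × √(241/2) = 0.37 × 10.977 = 4.062.
z_β = 4.062 − 1.960 = 2.102.
Power = Φ(2.102) = 0.982.

power ≈ 0.98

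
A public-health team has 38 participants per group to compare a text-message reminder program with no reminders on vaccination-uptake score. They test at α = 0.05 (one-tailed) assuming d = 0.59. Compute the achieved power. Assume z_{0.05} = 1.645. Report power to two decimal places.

power ≈ 0.82

For two equal groups, power = Φ(d·√(n/2) − z_{α}).
d·√(n/2) = 0.59 × √(38/2) = 0.59 × 4.359 = 2.572.
z_β = 2.572 − 1.645 = 0.927.
Power = Φ(0.927) = 0.823.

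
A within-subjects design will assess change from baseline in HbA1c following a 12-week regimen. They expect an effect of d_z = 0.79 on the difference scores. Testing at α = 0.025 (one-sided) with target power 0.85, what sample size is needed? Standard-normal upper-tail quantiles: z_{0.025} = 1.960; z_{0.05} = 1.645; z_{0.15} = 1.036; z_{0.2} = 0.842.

For a paired (one-sample on differences) test: n = ((z_{α} + z_β) / d)².
z_{α} + z_β = 1.960 + 1.036 = 2.996.
n = (2.996 / 0.79)² = 3.792² = 14.38.
Round up.

n = 15 pairs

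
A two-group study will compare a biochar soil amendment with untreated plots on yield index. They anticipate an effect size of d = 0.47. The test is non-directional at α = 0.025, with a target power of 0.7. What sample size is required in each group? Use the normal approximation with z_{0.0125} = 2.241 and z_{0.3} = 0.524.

n = 70 per group

For two independent groups with equal n: n = 2·((z_{α/2} + z_β) / d)².
z_{α/2} + z_β = 2.241 + 0.524 = 2.765.
n = 2 × (2.765 / 0.47)² = 2 × 5.883² = 2 × 34.61 = 69.2.
Round up to the next whole participant.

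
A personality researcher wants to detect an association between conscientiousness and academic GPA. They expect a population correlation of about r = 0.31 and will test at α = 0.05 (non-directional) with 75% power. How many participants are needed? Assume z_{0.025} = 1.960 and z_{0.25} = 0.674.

n = 71

Fisher's z: C = ½·ln((1+r)/(1−r)) = ½·ln(1.8986) = 0.3205.
n = ((z_{α/2} + z_β)/C)² + 3.
(1.960 + 0.674) / 0.3205 = 2.634 / 0.3205 = 8.218.
n = 8.218² + 3 = 67.54 + 3 = 70.5.
Round up.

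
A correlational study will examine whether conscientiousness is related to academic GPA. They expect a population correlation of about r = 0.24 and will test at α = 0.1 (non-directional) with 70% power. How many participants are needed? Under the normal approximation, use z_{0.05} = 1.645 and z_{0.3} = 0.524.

Fisher's z: C = ½·ln((1+r)/(1−r)) = ½·ln(1.6316) = 0.2448.
n = ((z_{α/2} + z_β)/C)² + 3.
(1.645 + 0.524) / 0.2448 = 2.169 / 0.2448 = 8.860.
n = 8.860² + 3 = 78.50 + 3 = 81.5.
Round up.

n = 82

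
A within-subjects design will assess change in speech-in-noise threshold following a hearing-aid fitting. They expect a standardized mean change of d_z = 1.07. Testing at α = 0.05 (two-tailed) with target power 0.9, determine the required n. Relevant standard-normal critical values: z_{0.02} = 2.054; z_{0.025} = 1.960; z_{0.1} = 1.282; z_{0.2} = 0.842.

For a paired (one-sample on differences) test: n = ((z_{α/2} + z_β) / d)².
z_{α/2} + z_β = 1.960 + 1.282 = 3.242.
n = (3.242 / 1.07)² = 3.030² = 9.18.
Round up.

n = 10 pairs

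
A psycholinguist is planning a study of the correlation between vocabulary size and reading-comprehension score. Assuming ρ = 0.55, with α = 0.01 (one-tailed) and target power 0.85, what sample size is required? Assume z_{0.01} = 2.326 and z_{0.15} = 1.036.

n = 33

Fisher's z: C = ½·ln((1+r)/(1−r)) = ½·ln(3.4444) = 0.6184.
n = ((z_{α} + z_β)/C)² + 3.
(2.326 + 1.036) / 0.6184 = 3.362 / 0.6184 = 5.437.
n = 5.437² + 3 = 29.56 + 3 = 32.6.
Round up.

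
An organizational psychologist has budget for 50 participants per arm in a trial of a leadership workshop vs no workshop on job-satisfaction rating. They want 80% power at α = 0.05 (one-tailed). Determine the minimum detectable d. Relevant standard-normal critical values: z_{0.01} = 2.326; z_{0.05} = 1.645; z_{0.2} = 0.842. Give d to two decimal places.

d_min ≈ 0.50

For two independent groups of n = 50 each: d_min = (z_{α} + z_β)·√(2/n).
z-sum = 1.645 + 0.842 = 2.487.
d_min = 2.487 × √(2/50) = 2.487 × 0.2000 = 0.497.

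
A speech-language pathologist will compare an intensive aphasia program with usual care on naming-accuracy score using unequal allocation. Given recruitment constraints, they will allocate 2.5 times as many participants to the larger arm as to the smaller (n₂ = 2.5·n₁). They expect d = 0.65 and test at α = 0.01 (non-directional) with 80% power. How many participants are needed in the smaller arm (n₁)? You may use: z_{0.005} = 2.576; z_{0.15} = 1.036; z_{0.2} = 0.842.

n₁ = 39

With allocation ratio k = n₂/n₁ = 2.5, Var(x̄₁−x̄₂) = σ²(1/n₁ + 1/(k·n₁)) = σ²·(k+1)/(k·n₁).
So n₁ = (1 + 1/k)·((z_{α/2} + z_β)/d)² = 1.400 × (3.418/0.65)².
n₁ = 1.400 × 27.65 = 38.7.
Round up: n₁ = 39, giving n₂ = ⌈2.5 × 39⌉ = ⌈97.5⌉ = 98.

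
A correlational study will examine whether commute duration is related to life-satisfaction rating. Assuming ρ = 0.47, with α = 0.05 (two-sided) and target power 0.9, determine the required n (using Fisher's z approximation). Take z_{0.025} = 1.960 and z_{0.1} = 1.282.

Fisher's z: C = ½·ln((1+r)/(1−r)) = ½·ln(2.7736) = 0.5101.
n = ((z_{α/2} + z_β)/C)² + 3.
(1.960 + 1.282) / 0.5101 = 3.242 / 0.5101 = 6.356.
n = 6.356² + 3 = 40.39 + 3 = 43.4.
Round up.

n = 44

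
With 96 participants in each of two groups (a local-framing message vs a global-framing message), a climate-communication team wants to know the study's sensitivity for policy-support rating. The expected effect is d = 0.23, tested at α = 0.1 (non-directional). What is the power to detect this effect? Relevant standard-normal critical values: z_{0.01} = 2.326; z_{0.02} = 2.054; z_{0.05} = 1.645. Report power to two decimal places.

power ≈ 0.48

For two equal groups, power = Φ(d·√(n/2) − z_{α/2}).
d·√(n/2) = 0.23 × √(96/2) = 0.23 × 6.928 = 1.593.
z_β = 1.593 − 1.645 = -0.052.
Power = Φ(-0.052) = 0.479.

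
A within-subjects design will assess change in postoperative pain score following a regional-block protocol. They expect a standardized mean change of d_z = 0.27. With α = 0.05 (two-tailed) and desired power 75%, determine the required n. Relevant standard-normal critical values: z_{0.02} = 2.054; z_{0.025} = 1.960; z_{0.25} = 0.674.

n = 96 pairs

For a paired (one-sample on differences) test: n = ((z_{α/2} + z_β) / d)².
z_{α/2} + z_β = 1.960 + 0.674 = 2.634.
n = (2.634 / 0.27)² = 9.756² = 95.17.
Round up.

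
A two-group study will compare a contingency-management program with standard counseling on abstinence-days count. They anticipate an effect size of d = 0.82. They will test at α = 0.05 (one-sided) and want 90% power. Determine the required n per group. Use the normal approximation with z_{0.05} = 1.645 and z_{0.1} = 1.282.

n = 26 per group

For two independent groups with equal n: n = 2·((z_{α} + z_β) / d)².
z_{α} + z_β = 1.645 + 1.282 = 2.927.
n = 2 × (2.927 / 0.82)² = 2 × 3.570² = 2 × 12.74 = 25.5.
Round up to the next whole participant.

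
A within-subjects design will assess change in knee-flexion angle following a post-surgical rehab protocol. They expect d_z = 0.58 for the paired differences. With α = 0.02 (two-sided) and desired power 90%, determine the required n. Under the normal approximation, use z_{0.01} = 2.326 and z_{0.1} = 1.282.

n = 39 pairs

For a paired (one-sample on differences) test: n = ((z_{α/2} + z_β) / d)².
z_{α/2} + z_β = 2.326 + 1.282 = 3.608.
n = (3.608 / 0.58)² = 6.221² = 38.70.
Round up.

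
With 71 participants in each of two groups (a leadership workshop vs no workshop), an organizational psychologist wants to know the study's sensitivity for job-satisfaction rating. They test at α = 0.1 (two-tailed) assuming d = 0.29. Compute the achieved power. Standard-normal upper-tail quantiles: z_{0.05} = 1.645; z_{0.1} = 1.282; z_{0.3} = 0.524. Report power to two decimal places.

power ≈ 0.53

For two equal groups, power = Φ(d·√(n/2) − z_{α/2}).
d·√(n/2) = 0.29 × √(71/2) = 0.29 × 5.958 = 1.728.
z_β = 1.728 − 1.645 = 0.083.
Power = Φ(0.083) = 0.533.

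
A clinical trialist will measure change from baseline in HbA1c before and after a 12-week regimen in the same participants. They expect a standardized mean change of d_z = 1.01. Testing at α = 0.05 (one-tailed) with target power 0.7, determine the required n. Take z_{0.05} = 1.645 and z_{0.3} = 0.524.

For a paired (one-sample on differences) test: n = ((z_{α} + z_β) / d)².
z_{α} + z_β = 1.645 + 0.524 = 2.169.
n = (2.169 / 1.01)² = 2.148² = 4.61.
Round up.

n = 5 pairs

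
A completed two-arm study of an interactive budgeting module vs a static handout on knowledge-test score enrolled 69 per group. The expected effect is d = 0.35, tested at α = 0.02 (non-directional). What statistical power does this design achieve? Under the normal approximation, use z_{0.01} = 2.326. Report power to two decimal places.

For two equal groups, power = Φ(d·√(n/2) − z_{α/2}).
d·√(n/2) = 0.35 × √(69/2) = 0.35 × 5.874 = 2.056.
z_β = 2.056 − 2.326 = -0.270.
Power = Φ(-0.270) = 0.393.

power ≈ 0.39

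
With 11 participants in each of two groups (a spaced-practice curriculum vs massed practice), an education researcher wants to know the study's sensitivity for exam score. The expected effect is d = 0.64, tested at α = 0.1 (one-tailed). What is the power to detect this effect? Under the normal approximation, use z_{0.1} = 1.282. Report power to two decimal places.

power ≈ 0.59

For two equal groups, power = Φ(d·√(n/2) − z_{α}).
d·√(n/2) = 0.64 × √(11/2) = 0.64 × 2.345 = 1.501.
z_β = 1.501 − 1.282 = 0.219.
Power = Φ(0.219) = 0.587.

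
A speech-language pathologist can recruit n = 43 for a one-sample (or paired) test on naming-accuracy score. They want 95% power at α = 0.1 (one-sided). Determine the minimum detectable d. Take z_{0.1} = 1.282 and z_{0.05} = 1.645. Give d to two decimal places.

d_min ≈ 0.45

For a single sample (or paired design) of n = 43: d_min = (z_{α} + z_β)/√n.
z-sum = 1.282 + 1.645 = 2.927.
d_min = 2.927 / √43 = 2.927 / 6.557 = 0.446.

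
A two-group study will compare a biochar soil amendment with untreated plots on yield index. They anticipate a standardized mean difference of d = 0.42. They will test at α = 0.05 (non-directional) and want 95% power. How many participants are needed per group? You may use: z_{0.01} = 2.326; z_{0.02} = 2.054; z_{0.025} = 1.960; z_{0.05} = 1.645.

n = 148 per group

For two independent groups with equal n: n = 2·((z_{α/2} + z_β) / d)².
z_{α/2} + z_β = 1.960 + 1.645 = 3.605.
n = 2 × (3.605 / 0.42)² = 2 × 8.583² = 2 × 73.67 = 147.3.
Round up to the next whole participant.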